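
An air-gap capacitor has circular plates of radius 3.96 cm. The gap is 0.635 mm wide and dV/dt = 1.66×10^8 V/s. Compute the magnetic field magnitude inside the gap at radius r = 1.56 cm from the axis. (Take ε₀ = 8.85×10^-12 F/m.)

2.27×10^-8 T

I_d = C dV/dt with C = ε₀πR²/d = 6.867×10^-11 F, so I_d = (6.867×10^-11)(1.66×10^8) = 0.01140 A.
∮B·dl = μ₀ I_d,enc with I_d,enc = I_d r²/R² = 1.769×10^-3 A; so B = μ₀ I_d,enc/(2πr) = 2.27×10^-8 T.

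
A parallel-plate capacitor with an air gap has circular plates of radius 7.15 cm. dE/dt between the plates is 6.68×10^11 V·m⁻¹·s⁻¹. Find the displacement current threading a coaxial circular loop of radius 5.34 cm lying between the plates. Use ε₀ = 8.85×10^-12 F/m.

0.0530 A

Total displacement current: I_d = ε₀(πR²)(dE/dt) = (8.85×10^-12)(0.01606)(6.68×10^11) = 0.09494 A.
Through an area πr² the displacement current is I_d·(πr²/πR²) = I_d (r/R)² = 0.0530 A.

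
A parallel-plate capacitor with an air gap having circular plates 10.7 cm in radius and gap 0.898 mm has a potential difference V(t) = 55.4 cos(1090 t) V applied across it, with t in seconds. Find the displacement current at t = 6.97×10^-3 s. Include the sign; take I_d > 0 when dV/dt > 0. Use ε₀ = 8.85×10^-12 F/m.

-2.07×10^-5 A

dV/dt = (55.4)(1090)·−sin(7.5973) = -5.841×10^4 V/s.
I_d = C dV/dt with C = ε₀A/d = (8.85×10^-12)(0.03597)/(8.98×10^-4) = 3.545×10^-10 F, so I_d = (3.545×10^-10)(-5.841×10^4) = -2.07×10^-5 A.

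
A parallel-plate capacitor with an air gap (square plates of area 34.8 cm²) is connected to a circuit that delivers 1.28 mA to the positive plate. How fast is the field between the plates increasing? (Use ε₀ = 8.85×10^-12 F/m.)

The displacement current between the plates equals the conduction current, I_d = 1.28 mA.
Since I_d = ε₀ A dE/dt, dE/dt = I_d/(ε₀A) = (1.28×10^-3)/((8.85×10^-12)(3.48×10^-3)) = 4.16×10^10 V/(m·s).

4.16×10^10 V/(m·s)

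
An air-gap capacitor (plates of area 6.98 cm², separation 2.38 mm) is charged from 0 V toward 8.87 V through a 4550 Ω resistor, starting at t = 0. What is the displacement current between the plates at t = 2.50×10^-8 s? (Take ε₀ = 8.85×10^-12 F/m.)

2.35×10^-4 A

With C = ε₀A/d = (8.85×10^-12)(6.98×10^-4)/(2.38×10^-3) = 2.596×10^-12 F, the time constant is τ = RC = 1.181×10^-8 s, so t/τ = 2.117 and e^(−t/τ) = 0.1204.
I_d = I_cond = (V₀/R) e^(−t/τ) = (1.949×10^-3)(0.1204) = 2.35×10^-4 A.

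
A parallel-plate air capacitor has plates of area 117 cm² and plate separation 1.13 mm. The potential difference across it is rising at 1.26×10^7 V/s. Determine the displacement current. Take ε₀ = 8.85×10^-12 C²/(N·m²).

C = ε₀A/d = (8.85×10^-12)(0.0117)/(1.13×10^-3) = 9.163×10^-11 F.
I_d = C dV/dt = (9.163×10^-11)(1.26×10^7) = 1.15×10^-3 A.

1.15×10^-3 A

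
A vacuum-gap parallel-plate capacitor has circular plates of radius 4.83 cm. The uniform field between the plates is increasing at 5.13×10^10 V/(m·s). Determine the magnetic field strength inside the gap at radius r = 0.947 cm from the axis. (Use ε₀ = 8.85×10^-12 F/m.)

2.70×10^-9 T

I_d = ε₀ dΦ_E/dt = ε₀ πR² (dE/dt) = (8.85×10^-12)(7.329×10^-3)(5.13×10^10) = 3.327×10^-3 A through the full plate area.
For r < R the Ampère–Maxwell law gives B(2πr) = μ₀ I_d (r²/R²), so B = μ₀ I_d r/(2πR²) = (4π×10^-7)(3.327×10^-3)(9.47×10^-3)/(2π·0.0483²) = 2.70×10^-9 T.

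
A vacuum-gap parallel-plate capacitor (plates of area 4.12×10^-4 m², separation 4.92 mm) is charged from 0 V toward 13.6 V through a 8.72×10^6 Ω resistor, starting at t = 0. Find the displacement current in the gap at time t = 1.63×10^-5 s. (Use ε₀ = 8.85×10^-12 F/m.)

With C = ε₀A/d = (8.85×10^-12)(4.12×10^-4)/(4.92×10^-3) = 7.411×10^-13 F, the time constant is τ = RC = 6.462×10^-6 s, so t/τ = 2.522 and e^(−t/τ) = 0.08030.
I_d = I_cond = (V₀/R) e^(−t/τ) = (1.560×10^-6)(0.08030) = 1.25×10^-7 A.

1.25×10^-7 A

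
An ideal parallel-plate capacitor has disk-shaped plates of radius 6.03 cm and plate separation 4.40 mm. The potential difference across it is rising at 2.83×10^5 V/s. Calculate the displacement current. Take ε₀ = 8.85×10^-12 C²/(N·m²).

6.50×10^-6 A

The field between the plates is E = V/d, so dE/dt = (2.83×10^5)/(4.40×10^-3 m) = 6.432×10^7 V/(m·s).
I_d = ε₀ A (dE/dt) = (8.85×10^-12)(0.01142)(6.432×10^7) = 6.50×10^-6 A.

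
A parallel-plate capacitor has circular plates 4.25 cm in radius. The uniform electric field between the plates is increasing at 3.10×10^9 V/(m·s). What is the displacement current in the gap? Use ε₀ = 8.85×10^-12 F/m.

The displacement current is ε₀ times dΦ_E/dt = ε₀ A dE/dt = (8.85×10^-12)(5.675×10^-3)(3.10×10^9) = 1.56×10^-4 A.

1.56×10^-4 A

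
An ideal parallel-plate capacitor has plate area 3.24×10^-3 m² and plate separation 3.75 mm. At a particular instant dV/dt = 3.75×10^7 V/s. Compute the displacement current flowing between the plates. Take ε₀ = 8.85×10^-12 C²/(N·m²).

The displacement current equals the charging current C dV/dt. With C = ε₀A/d = (8.85×10^-12)(3.24×10^-3)/(3.75×10^-3) = 7.646×10^-12 F, I_d = (7.646×10^-12)(3.75×10^7) = 2.87×10^-4 A.

2.87×10^-4 A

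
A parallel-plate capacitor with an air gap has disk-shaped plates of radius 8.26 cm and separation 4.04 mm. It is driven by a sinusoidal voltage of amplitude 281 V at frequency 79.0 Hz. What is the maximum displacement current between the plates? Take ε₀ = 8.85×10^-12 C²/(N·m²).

(dE/dt)_max = V₀ω/d = 3.453×10^7 V/(m·s); ω = 2πf = 496.4 rad/s.
I_d,max = ε₀ A (dE/dt)_max = (8.85×10^-12)(0.02143)(3.453×10^7) = 6.55×10^-6 A.

6.55×10^-6 A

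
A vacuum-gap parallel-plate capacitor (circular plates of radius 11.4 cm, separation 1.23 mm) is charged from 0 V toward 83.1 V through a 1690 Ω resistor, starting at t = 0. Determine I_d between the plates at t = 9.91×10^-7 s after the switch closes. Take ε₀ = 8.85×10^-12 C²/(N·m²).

With C = ε₀A/d = (8.85×10^-12)(0.04083)/(1.23×10^-3) = 2.938×10^-10 F, the time constant is τ = RC = 4.965×10^-7 s, so t/τ = 1.996 and e^(−t/τ) = 0.1359.
I_d = I_cond = (V₀/R) e^(−t/τ) = (0.04917)(0.1359) = 6.68×10^-3 A.

6.68×10^-3 A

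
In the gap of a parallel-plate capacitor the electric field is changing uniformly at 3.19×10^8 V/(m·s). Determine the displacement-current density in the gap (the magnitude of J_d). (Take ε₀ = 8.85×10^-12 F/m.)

2.82×10^-3 A/m²

J_d = ε₀ dE/dt = (8.85×10^-12)(3.19×10^8) = 2.82×10^-3 A/m².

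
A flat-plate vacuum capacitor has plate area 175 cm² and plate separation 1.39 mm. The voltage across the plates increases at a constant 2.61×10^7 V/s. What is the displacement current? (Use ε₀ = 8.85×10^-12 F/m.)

E = V/d so dE/dt = (dV/dt)/d = 1.878×10^10 V/(m·s), and I_d = ε₀ A dE/dt = (8.85×10^-12)(0.0175)(1.878×10^10) = 2.91×10^-3 A.

2.91×10^-3 A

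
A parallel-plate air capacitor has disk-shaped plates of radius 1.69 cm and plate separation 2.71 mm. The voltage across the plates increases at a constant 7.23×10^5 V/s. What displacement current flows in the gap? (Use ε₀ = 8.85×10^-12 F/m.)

The displacement current equals the charging current C dV/dt. With C = ε₀A/d = (8.85×10^-12)(8.973×10^-4)/(2.71×10^-3) = 2.930×10^-12 F, I_d = (2.930×10^-12)(7.23×10^5) = 2.12×10^-6 A.

2.12×10^-6 A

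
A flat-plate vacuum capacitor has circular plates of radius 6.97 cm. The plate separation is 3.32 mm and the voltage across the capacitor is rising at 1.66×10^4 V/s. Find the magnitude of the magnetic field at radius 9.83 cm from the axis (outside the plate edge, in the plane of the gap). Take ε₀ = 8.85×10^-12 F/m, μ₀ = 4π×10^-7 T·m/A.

With E = V/d, dE/dt = 5.000×10^6 V/(m·s) and πR² = 0.01526 m², giving I_d = ε₀ πR² dE/dt = 6.753×10^-7 A.
For r ≥ R the full I_d is enclosed: B = μ₀ I_d/(2πr) = (4π×10^-7)(6.753×10^-7)/(2π·0.0983) = 1.37×10^-12 T.

1.37×10^-12 T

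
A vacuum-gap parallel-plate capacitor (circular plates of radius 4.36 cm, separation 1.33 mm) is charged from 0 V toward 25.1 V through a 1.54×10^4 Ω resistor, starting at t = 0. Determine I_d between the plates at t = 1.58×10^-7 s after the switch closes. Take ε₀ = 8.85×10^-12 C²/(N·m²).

C = ε₀A/d = (8.85×10^-12)(5.972×10^-3)/(1.33×10^-3) = 3.974×10^-11 F, so τ = RC = 6.120×10^-7 s.
The conduction current is I(t) = (V₀/R) e^(−t/τ), and the displacement current between the plates equals it.
t/τ = 0.2582; I_d = (25.1/1.54×10^4) · e^(−0.2582) = (1.630×10^-3)(0.7724) = 1.26×10^-3 A.

1.26×10^-3 A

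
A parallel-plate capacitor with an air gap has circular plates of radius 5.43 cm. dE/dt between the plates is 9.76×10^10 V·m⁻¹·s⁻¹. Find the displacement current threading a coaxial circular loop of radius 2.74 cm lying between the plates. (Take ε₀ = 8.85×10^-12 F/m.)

2.04×10^-3 A

Through the whole plate area (πR² = 9.263×10^-3 m²), I_d = ε₀ πR² dE/dt = 8.001×10^-3 A.
The field is uniform, so I_d,enc = I_d (r/R)² = (8.001×10^-3)(2.74/5.43)² = 2.04×10^-3 A.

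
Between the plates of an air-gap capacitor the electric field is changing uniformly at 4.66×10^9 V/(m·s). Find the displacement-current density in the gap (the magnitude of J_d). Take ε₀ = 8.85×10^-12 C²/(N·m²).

The displacement-current density is ε₀ ∂E/∂t = (8.85×10^-12)(4.66×10^9) = 0.0412 A/m².

0.0412 A/m²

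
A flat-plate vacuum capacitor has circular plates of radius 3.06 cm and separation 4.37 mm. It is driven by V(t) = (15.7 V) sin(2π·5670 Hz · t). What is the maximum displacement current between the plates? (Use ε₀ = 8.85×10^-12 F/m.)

C = ε₀A/d = (8.85×10^-12)(2.942×10^-3)/(4.37×10^-3) = 5.958×10^-12 F; ω = 2πf = 3.563×10^4 rad/s.
I_d = C dV/dt, so |I_d|_max = C V₀ ω = (5.958×10^-12)(15.7)(3.563×10^4) = 3.33×10^-6 A.

3.33×10^-6 A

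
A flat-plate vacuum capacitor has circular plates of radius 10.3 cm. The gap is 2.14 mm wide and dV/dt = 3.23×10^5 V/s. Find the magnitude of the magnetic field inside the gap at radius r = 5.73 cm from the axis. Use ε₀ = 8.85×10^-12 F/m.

I_d = C dV/dt with C = ε₀πR²/d = 1.378×10^-10 F, so I_d = (1.378×10^-10)(3.23×10^5) = 4.451×10^-5 A.
An Ampèrian loop of radius r encloses a fraction (r/R)² of I_d. Then B·2πr = μ₀ I_d (r/R)², giving B = μ₀ I_d r/(2πR²) = 4.81×10^-11 T.

4.81×10^-11 T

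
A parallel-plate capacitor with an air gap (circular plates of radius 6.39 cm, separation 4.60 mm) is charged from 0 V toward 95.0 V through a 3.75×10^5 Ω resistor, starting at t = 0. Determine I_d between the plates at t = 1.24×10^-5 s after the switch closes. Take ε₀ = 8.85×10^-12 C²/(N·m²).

C = ε₀A/d = (8.85×10^-12)(0.01283)/(4.60×10^-3) = 2.468×10^-11 F, so τ = RC = 9.255×10^-6 s.
The conduction current is I(t) = (V₀/R) e^(−t/τ), and the displacement current between the plates equals it.
t/τ = 1.340; I_d = (95.0/3.75×10^5) · e^(−1.340) = (2.533×10^-4)(0.2618) = 6.63×10^-5 A.

6.63×10^-5 A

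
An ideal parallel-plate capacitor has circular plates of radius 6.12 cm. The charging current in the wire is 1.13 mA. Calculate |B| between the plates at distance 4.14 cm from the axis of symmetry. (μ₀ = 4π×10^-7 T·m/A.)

No conduction current crosses the gap, so I_d there equals the 1.13×10^-3 A in the leads.
An Ampèrian loop of radius r encloses a fraction (r/R)² of I_d. Then B·2πr = μ₀ I_d (r/R)², giving B = μ₀ I_d r/(2πR²) = 2.50×10^-9 T.

2.50×10^-9 T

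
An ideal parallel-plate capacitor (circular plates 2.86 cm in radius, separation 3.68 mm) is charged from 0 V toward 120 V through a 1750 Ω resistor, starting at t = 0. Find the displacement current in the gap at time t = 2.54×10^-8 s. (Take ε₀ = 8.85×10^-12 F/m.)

6.55×10^-3 A

C = ε₀A/d = (8.85×10^-12)(2.570×10^-3)/(3.68×10^-3) = 6.181×10^-12 F and τ = RC = 1.082×10^-8 s. I_d in the gap equals the RC charging current.
I_d(t) = (V₀/R) e^(−t/τ) = 0.06857 · e^(−2.348) = 6.55×10^-3 A.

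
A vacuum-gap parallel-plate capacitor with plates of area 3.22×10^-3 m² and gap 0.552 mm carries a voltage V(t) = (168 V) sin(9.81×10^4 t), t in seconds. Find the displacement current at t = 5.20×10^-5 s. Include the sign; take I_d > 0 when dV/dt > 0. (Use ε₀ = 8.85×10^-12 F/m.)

3.23×10^-4 A

dV/dt = (168)(9.81×10^4)·cos(5.1012) = 6.248×10^6 V/s.
I_d = C dV/dt with C = ε₀A/d = (8.85×10^-12)(3.22×10^-3)/(5.52×10^-4) = 5.162×10^-11 F, so I_d = (5.162×10^-11)(6.248×10^6) = 3.23×10^-4 A.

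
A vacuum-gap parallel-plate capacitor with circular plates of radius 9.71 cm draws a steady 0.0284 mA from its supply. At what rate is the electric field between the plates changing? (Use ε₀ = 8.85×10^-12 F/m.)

1.08×10^8 V/(m·s)

By continuity, I_d in the gap equals the 0.0284 mA flowing in the wire.
Inverting I_d = ε₀ A dE/dt gives dE/dt = 2.84×10^-5 / (8.85×10^-12 · 0.02962) = 1.08×10^8 V/(m·s).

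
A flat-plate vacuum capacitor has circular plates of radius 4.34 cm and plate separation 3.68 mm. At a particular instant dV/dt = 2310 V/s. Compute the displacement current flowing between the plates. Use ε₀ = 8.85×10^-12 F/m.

3.29×10^-8 A

The displacement current equals the charging current C dV/dt. With C = ε₀A/d = (8.85×10^-12)(5.917×10^-3)/(3.68×10^-3) = 1.423×10^-11 F, I_d = (1.423×10^-11)(2310) = 3.29×10^-8 A.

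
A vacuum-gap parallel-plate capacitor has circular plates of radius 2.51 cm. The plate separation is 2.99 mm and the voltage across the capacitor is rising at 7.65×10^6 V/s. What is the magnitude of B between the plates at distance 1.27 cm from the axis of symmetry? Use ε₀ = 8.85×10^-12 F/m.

With E = V/d, dE/dt = 2.559×10^9 V/(m·s) and πR² = 1.979×10^-3 m², giving I_d = ε₀ πR² dE/dt = 4.482×10^-5 A.
∮B·dl = μ₀ I_d,enc with I_d,enc = I_d r²/R² = 1.147×10^-5 A; so B = μ₀ I_d,enc/(2πr) = 1.81×10^-10 T.

1.81×10^-10 T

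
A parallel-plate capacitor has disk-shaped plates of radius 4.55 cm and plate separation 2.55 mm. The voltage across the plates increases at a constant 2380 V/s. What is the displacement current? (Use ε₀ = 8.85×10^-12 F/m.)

The field between the plates is E = V/d, so dE/dt = (2380)/(2.55×10^-3 m) = 9.333×10^5 V/(m·s).
I_d = ε₀ A (dE/dt) = (8.85×10^-12)(6.504×10^-3)(9.333×10^5) = 5.37×10^-8 A.

5.37×10^-8 A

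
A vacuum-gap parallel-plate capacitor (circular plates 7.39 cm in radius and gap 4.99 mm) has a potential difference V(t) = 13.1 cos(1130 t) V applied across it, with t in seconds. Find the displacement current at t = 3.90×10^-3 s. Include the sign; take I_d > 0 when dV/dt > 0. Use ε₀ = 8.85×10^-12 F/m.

4.30×10^-7 A

dV/dt = (13.1)(1130)·−sin(4.407) = 1.412×10^4 V/s.
I_d = C dV/dt with C = ε₀A/d = (8.85×10^-12)(0.01716)/(4.99×10^-3) = 3.043×10^-11 F, so I_d = (3.043×10^-11)(1.412×10^4) = 4.30×10^-7 A.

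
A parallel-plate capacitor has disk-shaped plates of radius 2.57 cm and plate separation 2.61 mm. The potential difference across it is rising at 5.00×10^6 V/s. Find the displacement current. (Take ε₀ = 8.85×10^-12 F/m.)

The field between the plates is E = V/d, so dE/dt = (5.00×10^6)/(2.61×10^-3 m) = 1.916×10^9 V/(m·s).
I_d = ε₀ A (dE/dt) = (8.85×10^-12)(2.075×10^-3)(1.916×10^9) = 3.52×10^-5 A.

3.52×10^-5 A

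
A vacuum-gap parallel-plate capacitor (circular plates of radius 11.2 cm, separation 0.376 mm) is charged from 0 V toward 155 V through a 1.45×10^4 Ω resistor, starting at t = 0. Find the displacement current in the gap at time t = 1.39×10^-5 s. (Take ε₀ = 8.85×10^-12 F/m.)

3.80×10^-3 A

C = ε₀A/d = (8.85×10^-12)(0.03941)/(3.76×10^-4) = 9.276×10^-10 F and τ = RC = 1.345×10^-5 s. I_d in the gap equals the RC charging current.
I_d(t) = (V₀/R) e^(−t/τ) = 0.01069 · e^(−1.033) = 3.80×10^-3 A.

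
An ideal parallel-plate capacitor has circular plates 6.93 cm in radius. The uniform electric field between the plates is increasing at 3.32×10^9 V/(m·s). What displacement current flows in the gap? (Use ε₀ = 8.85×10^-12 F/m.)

The displacement current is ε₀ times dΦ_E/dt = ε₀ A dE/dt = (8.85×10^-12)(0.01509)(3.32×10^9) = 4.43×10^-4 A.

4.43×10^-4 A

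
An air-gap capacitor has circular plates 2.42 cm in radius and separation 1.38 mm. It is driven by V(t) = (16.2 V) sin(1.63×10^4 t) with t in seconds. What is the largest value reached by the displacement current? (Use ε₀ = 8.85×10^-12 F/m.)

(dE/dt)_max = V₀ω/d = 1.913×10^8 V/(m·s); ω = 1.63×10^4 rad/s.
I_d,max = ε₀ A (dE/dt)_max = (8.85×10^-12)(1.840×10^-3)(1.913×10^8) = 3.12×10^-6 A.

3.12×10^-6 A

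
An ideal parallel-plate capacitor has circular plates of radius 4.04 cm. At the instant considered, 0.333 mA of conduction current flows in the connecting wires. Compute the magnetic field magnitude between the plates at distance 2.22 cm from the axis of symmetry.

Between the plates the displacement current equals the wire current: I_d = 0.333 mA = 3.33×10^-4 A.
∮B·dl = μ₀ I_d,enc with I_d,enc = I_d r²/R² = 1.006×10^-4 A; so B = μ₀ I_d,enc/(2πr) = 9.06×10^-10 T.

9.06×10^-10 T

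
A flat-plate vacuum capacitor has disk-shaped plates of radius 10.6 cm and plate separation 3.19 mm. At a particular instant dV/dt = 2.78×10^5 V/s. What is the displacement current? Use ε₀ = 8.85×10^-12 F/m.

2.72×10^-5 A

The field between the plates is E = V/d, so dE/dt = (2.78×10^5)/(3.19×10^-3 m) = 8.715×10^7 V/(m·s).
I_d = ε₀ A (dE/dt) = (8.85×10^-12)(0.03530)(8.715×10^7) = 2.72×10^-5 A.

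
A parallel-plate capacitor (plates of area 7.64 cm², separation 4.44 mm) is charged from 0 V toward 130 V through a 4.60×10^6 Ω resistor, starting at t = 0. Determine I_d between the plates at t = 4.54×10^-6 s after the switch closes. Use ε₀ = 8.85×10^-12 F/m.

With C = ε₀A/d = (8.85×10^-12)(7.64×10^-4)/(4.44×10^-3) = 1.523×10^-12 F, the time constant is τ = RC = 7.006×10^-6 s, so t/τ = 0.6480 and e^(−t/τ) = 0.5231.
I_d = I_cond = (V₀/R) e^(−t/τ) = (2.826×10^-5)(0.5231) = 1.48×10^-5 A.

1.48×10^-5 A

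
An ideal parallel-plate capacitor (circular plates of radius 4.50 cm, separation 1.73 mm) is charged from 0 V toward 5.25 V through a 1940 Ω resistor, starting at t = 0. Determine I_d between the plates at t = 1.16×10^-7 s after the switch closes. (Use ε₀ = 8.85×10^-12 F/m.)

4.31×10^-4 A

With C = ε₀A/d = (8.85×10^-12)(6.362×10^-3)/(1.73×10^-3) = 3.255×10^-11 F, the time constant is τ = RC = 6.315×10^-8 s, so t/τ = 1.837 and e^(−t/τ) = 0.1593.
I_d = I_cond = (V₀/R) e^(−t/τ) = (2.706×10^-3)(0.1593) = 4.31×10^-4 A.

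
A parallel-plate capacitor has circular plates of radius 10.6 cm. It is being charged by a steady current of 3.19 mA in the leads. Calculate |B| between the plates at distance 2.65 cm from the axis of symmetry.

1.50×10^-9 T

Between the plates the displacement current equals the wire current: I_d = 3.19 mA = 3.19×10^-3 A.
∮B·dl = μ₀ I_d,enc with I_d,enc = I_d r²/R² = 1.994×10^-4 A; so B = μ₀ I_d,enc/(2πr) = 1.50×10^-9 T.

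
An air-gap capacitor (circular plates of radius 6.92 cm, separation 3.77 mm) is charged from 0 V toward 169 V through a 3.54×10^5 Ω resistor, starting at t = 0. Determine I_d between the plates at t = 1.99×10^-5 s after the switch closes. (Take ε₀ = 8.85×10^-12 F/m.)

C = ε₀A/d = (8.85×10^-12)(0.01504)/(3.77×10^-3) = 3.531×10^-11 F and τ = RC = 1.250×10^-5 s. I_d in the gap equals the RC charging current.
I_d(t) = (V₀/R) e^(−t/τ) = 4.774×10^-4 · e^(−1.592) = 9.72×10^-5 A.

9.72×10^-5 A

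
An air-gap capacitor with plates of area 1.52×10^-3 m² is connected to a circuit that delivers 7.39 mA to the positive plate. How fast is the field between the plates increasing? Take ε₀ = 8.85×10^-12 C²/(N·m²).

The displacement current between the plates equals the conduction current, I_d = 7.39 mA.
Since I_d = ε₀ A dE/dt, dE/dt = I_d/(ε₀A) = (7.39×10^-3)/((8.85×10^-12)(1.52×10^-3)) = 5.49×10^11 V/(m·s).

5.49×10^11 V/(m·s)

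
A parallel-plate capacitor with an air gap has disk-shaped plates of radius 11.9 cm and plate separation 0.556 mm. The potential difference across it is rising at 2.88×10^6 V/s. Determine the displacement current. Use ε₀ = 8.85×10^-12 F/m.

E = V/d so dE/dt = (dV/dt)/d = 5.180×10^9 V/(m·s), and I_d = ε₀ A dE/dt = (8.85×10^-12)(0.04449)(5.180×10^9) = 2.04×10^-3 A.

2.04×10^-3 A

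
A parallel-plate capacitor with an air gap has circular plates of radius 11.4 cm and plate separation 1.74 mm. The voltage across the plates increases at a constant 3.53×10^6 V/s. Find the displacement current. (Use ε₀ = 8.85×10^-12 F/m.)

7.33×10^-4 A

The field between the plates is E = V/d, so dE/dt = (3.53×10^6)/(1.74×10^-3 m) = 2.029×10^9 V/(m·s).
I_d = ε₀ A (dE/dt) = (8.85×10^-12)(0.04083)(2.029×10^9) = 7.33×10^-4 A.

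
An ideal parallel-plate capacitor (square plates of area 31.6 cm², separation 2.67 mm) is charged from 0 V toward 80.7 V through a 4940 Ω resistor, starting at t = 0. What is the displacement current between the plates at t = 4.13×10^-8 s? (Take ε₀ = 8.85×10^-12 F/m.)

C = ε₀A/d = (8.85×10^-12)(3.16×10^-3)/(2.67×10^-3) = 1.047×10^-11 F and τ = RC = 5.172×10^-8 s. I_d in the gap equals the RC charging current.
I_d(t) = (V₀/R) e^(−t/τ) = 0.01634 · e^(−0.7985) = 7.35×10^-3 A.

7.35×10^-3 A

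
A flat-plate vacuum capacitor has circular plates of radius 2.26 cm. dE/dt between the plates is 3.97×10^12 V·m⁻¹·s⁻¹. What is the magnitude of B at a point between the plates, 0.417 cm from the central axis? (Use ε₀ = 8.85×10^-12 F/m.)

Total displacement current: I_d = ε₀(πR²)(dE/dt) = (8.85×10^-12)(1.605×10^-3)(3.97×10^12) = 0.05639 A.
For r < R the Ampère–Maxwell law gives B(2πr) = μ₀ I_d (r²/R²), so B = μ₀ I_d r/(2πR²) = (4π×10^-7)(0.05639)(4.17×10^-3)/(2π·0.0226²) = 9.21×10^-8 T.

9.21×10^-8 T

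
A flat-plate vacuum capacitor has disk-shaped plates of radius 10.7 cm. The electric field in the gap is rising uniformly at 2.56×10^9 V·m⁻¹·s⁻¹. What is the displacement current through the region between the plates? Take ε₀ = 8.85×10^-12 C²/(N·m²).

8.15×10^-4 A

The displacement current is ε₀ times dΦ_E/dt = ε₀ A dE/dt = (8.85×10^-12)(0.03597)(2.56×10^9) = 8.15×10^-4 A.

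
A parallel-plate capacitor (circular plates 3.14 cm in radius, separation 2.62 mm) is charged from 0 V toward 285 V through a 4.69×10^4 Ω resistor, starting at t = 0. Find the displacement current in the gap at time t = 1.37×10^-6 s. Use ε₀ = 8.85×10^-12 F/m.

With C = ε₀A/d = (8.85×10^-12)(3.097×10^-3)/(2.62×10^-3) = 1.046×10^-11 F, the time constant is τ = RC = 4.906×10^-7 s, so t/τ = 2.792 and e^(−t/τ) = 0.06130.
I_d = I_cond = (V₀/R) e^(−t/τ) = (6.077×10^-3)(0.06130) = 3.73×10^-4 A.

3.73×10^-4 A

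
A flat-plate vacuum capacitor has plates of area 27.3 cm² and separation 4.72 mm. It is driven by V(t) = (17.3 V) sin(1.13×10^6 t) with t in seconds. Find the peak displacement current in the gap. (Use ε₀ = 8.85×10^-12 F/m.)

1.00×10^-4 A

The displacement current equals the conduction current C dV/dt, which peaks at C V₀ ω.
With C = ε₀A/d = (8.85×10^-12)(2.73×10^-3)/(4.72×10^-3) = 5.119×10^-12 F and ω = 1.13×10^6 rad/s, I_d,max = (5.119×10^-12)(17.3)(1.13×10^6) = 1.00×10^-4 A.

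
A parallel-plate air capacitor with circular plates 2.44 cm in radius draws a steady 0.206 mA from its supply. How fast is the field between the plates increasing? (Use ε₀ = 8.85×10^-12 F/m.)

Charge continuity gives I_d = I = 2.06×10^-4 A between the plates.
Inverting I_d = ε₀ A dE/dt gives dE/dt = 2.06×10^-4 / (8.85×10^-12 · 1.870×10^-3) = 1.24×10^10 V/(m·s).

1.24×10^10 V/(m·s)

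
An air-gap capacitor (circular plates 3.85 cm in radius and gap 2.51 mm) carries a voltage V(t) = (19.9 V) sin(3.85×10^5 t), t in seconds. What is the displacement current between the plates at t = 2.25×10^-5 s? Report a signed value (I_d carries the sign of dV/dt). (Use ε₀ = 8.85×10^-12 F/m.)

C = ε₀A/d = (8.85×10^-12)(4.657×10^-3)/(2.51×10^-3) = 1.642×10^-11 F. dV/dt = V₀ω·cos(ωt); at ωt = 8.6625 rad this factor is -0.7233.
I_d = C dV/dt = (1.642×10^-11)(19.9)(3.85×10^5)(-0.7233) = -9.10×10^-5 A.

-9.10×10^-5 A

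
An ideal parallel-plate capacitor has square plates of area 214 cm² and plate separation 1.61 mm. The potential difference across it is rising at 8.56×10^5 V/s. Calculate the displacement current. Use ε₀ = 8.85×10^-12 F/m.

C = ε₀A/d = (8.85×10^-12)(0.0214)/(1.61×10^-3) = 1.176×10^-10 F.
I_d = C dV/dt = (1.176×10^-10)(8.56×10^5) = 1.01×10^-4 A.

1.01×10^-4 A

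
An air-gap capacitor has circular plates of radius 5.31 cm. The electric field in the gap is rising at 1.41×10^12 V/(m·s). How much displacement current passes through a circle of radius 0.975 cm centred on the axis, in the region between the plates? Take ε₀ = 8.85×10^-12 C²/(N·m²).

Through the whole plate area (πR² = 8.858×10^-3 m²), I_d = ε₀ πR² dE/dt = 0.1105 A.
The field is uniform, so I_d,enc = I_d (r/R)² = (0.1105)(0.975/5.31)² = 3.73×10^-3 A.

3.73×10^-3 A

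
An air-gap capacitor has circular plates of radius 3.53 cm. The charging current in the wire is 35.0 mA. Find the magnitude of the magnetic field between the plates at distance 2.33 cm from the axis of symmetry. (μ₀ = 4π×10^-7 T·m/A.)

No conduction current crosses the gap, so I_d there equals the 0.0350 A in the leads.
∮B·dl = μ₀ I_d,enc with I_d,enc = I_d r²/R² = 0.01525 A; so B = μ₀ I_d,enc/(2πr) = 1.31×10^-7 T.

1.31×10^-7 T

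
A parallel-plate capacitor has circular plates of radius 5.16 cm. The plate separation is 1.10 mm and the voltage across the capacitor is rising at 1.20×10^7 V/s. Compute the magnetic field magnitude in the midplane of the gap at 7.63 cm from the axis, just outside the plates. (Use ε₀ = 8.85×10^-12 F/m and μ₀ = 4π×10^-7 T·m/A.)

With E = V/d, dE/dt = 1.091×10^10 V/(m·s) and πR² = 8.365×10^-3 m², giving I_d = ε₀ πR² dE/dt = 8.077×10^-4 A.
Outside the plates the loop encloses all of I_d, so B·2πr = μ₀ I_d and B = 2.12×10^-9 T.

2.12×10^-9 T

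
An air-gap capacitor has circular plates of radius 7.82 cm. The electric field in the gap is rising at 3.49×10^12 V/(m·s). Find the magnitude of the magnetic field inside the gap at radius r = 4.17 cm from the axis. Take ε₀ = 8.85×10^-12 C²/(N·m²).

Total displacement current: I_d = ε₀(πR²)(dE/dt) = (8.85×10^-12)(0.01921)(3.49×10^12) = 0.5933 A.
∮B·dl = μ₀ I_d,enc with I_d,enc = I_d r²/R² = 0.1687 A; so B = μ₀ I_d,enc/(2πr) = 8.09×10^-7 T.

8.09×10^-7 T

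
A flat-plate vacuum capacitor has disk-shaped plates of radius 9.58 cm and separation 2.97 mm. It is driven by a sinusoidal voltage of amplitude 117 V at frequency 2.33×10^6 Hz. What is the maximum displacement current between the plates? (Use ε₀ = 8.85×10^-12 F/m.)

(dE/dt)_max = V₀ω/d = 5.767×10^11 V/(m·s); ω = 2πf = 1.464×10^7 rad/s.
I_d,max = ε₀ A (dE/dt)_max = (8.85×10^-12)(0.02883)(5.767×10^11) = 0.147 A.

0.147 A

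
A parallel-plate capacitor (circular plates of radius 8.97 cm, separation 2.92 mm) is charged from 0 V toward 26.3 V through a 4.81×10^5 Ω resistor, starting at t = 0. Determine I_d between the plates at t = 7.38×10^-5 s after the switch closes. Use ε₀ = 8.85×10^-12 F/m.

With C = ε₀A/d = (8.85×10^-12)(0.02528)/(2.92×10^-3) = 7.662×10^-11 F, the time constant is τ = RC = 3.685×10^-5 s, so t/τ = 2.003 and e^(−t/τ) = 0.1349.
I_d = I_cond = (V₀/R) e^(−t/τ) = (5.468×10^-5)(0.1349) = 7.38×10^-6 A.

7.38×10^-6 A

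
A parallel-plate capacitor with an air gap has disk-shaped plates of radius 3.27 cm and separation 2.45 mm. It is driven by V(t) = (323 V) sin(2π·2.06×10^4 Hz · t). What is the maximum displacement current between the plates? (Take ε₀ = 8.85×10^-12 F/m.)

5.07×10^-4 A

C = ε₀A/d = (8.85×10^-12)(3.359×10^-3)/(2.45×10^-3) = 1.213×10^-11 F; ω = 2πf = 1.294×10^5 rad/s.
I_d = C dV/dt, so |I_d|_max = C V₀ ω = (1.213×10^-11)(323)(1.294×10^5) = 5.07×10^-4 A.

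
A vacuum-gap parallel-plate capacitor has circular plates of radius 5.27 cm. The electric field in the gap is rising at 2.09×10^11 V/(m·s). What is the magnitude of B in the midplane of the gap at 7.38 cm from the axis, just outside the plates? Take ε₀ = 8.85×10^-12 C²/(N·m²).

Through the whole plate area (πR² = 8.725×10^-3 m²), I_d = ε₀ πR² dE/dt = 0.01614 A.
With r > R the enclosed displacement current is the full I_d; B = μ₀ I_d / (2πr) = 4.37×10^-8 T.

4.37×10^-8 T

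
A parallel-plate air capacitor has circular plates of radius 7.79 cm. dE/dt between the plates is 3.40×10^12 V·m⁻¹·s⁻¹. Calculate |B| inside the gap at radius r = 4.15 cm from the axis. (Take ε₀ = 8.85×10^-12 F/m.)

7.85×10^-7 T

I_d = ε₀ dΦ_E/dt = ε₀ πR² (dE/dt) = (8.85×10^-12)(0.01906)(3.40×10^12) = 0.5735 A through the full plate area.
∮B·dl = μ₀ I_d,enc with I_d,enc = I_d r²/R² = 0.1628 A; so B = μ₀ I_d,enc/(2πr) = 7.85×10^-7 T.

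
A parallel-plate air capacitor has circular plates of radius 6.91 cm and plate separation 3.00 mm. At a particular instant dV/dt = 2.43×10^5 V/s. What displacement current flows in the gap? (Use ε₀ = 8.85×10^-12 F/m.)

1.08×10^-5 A

The field between the plates is E = V/d, so dE/dt = (2.43×10^5)/(3.00×10^-3 m) = 8.100×10^7 V/(m·s).
I_d = ε₀ A (dE/dt) = (8.85×10^-12)(0.01500)(8.100×10^7) = 1.08×10^-5 A.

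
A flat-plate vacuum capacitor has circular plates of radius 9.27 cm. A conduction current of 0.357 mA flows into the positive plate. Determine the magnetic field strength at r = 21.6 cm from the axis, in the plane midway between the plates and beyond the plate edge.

No conduction current crosses the gap, so I_d there equals the 3.57×10^-4 A in the leads.
With r > R the enclosed displacement current is the full I_d; B = μ₀ I_d / (2πr) = 3.31×10^-10 T.

3.31×10^-10 T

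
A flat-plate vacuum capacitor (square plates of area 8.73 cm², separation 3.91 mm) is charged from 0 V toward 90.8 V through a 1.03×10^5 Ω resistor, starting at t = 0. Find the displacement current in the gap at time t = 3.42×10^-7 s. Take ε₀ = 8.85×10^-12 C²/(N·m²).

1.64×10^-4 A

C = ε₀A/d = (8.85×10^-12)(8.73×10^-4)/(3.91×10^-3) = 1.976×10^-12 F, so τ = RC = 2.035×10^-7 s.
The conduction current is I(t) = (V₀/R) e^(−t/τ), and the displacement current between the plates equals it.
t/τ = 1.681; I_d = (90.8/1.03×10^5) · e^(−1.681) = (8.816×10^-4)(0.1862) = 1.64×10^-4 A.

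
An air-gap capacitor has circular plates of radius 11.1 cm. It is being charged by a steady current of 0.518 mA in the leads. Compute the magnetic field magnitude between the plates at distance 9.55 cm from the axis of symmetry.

Between the plates the displacement current equals the wire current: I_d = 0.518 mA = 5.18×10^-4 A.
For r < R the Ampère–Maxwell law gives B(2πr) = μ₀ I_d (r²/R²), so B = μ₀ I_d r/(2πR²) = (4π×10^-7)(5.18×10^-4)(0.0955)/(2π·0.111²) = 8.03×10^-10 T.

8.03×10^-10 T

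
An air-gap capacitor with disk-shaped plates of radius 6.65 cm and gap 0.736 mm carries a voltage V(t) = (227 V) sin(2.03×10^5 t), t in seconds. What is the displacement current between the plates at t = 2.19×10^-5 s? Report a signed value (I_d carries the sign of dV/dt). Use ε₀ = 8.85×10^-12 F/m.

-2.03×10^-3 A

dV/dt = (227)(2.03×10^5)·cos(4.4457) = -1.214×10^7 V/s.
I_d = C dV/dt with C = ε₀A/d = (8.85×10^-12)(0.01389)/(7.36×10^-4) = 1.670×10^-10 F, so I_d = (1.670×10^-10)(-1.214×10^7) = -2.03×10^-3 A.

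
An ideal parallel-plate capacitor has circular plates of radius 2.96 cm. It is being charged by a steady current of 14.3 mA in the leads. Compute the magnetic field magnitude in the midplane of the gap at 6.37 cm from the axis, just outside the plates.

4.49×10^-8 T

By continuity the displacement current in the gap matches the conduction current: I_d = 0.0143 A.
Outside the plates the loop encloses all of I_d, so B·2πr = μ₀ I_d and B = 4.49×10^-8 T.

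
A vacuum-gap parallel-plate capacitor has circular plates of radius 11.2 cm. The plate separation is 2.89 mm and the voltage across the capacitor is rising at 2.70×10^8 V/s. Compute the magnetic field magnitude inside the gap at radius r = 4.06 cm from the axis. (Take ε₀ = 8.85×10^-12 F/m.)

With E = V/d, dE/dt = 9.343×10^10 V/(m·s) and πR² = 0.03941 m², giving I_d = ε₀ πR² dE/dt = 0.03259 A.
For r < R the Ampère–Maxwell law gives B(2πr) = μ₀ I_d (r²/R²), so B = μ₀ I_d r/(2πR²) = (4π×10^-7)(0.03259)(0.0406)/(2π·0.112²) = 2.11×10^-8 T.

2.11×10^-8 T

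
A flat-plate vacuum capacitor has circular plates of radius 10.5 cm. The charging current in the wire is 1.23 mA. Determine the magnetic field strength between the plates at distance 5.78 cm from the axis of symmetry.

1.29×10^-9 T

Between the plates the displacement current equals the wire current: I_d = 1.23 mA = 1.23×10^-3 A.
For r < R the Ampère–Maxwell law gives B(2πr) = μ₀ I_d (r²/R²), so B = μ₀ I_d r/(2πR²) = (4π×10^-7)(1.23×10^-3)(0.0578)/(2π·0.105²) = 1.29×10^-9 T.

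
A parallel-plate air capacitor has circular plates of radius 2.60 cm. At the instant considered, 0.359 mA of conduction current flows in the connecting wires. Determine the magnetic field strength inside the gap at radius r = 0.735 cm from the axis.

Between the plates the displacement current equals the wire current: I_d = 0.359 mA = 3.59×10^-4 A.
∮B·dl = μ₀ I_d,enc with I_d,enc = I_d r²/R² = 2.869×10^-5 A; so B = μ₀ I_d,enc/(2πr) = 7.81×10^-10 T.

7.81×10^-10 T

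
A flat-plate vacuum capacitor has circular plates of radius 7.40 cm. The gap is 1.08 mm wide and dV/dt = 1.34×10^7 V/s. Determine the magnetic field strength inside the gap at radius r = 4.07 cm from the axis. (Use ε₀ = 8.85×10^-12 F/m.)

2.81×10^-9 T

With E = V/d, dE/dt = 1.241×10^10 V/(m·s) and πR² = 0.01720 m², giving I_d = ε₀ πR² dE/dt = 1.889×10^-3 A.
For r < R the Ampère–Maxwell law gives B(2πr) = μ₀ I_d (r²/R²), so B = μ₀ I_d r/(2πR²) = (4π×10^-7)(1.889×10^-3)(0.0407)/(2π·0.0740²) = 2.81×10^-9 T.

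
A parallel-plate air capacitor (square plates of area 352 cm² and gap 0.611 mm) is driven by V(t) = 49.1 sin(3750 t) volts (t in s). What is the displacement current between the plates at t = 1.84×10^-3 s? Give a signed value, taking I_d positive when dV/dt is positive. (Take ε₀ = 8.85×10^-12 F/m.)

7.66×10^-5 A

dV/dt = (49.1)(3750)·cos(6.9) = 1.502×10^5 V/s.
I_d = C dV/dt with C = ε₀A/d = (8.85×10^-12)(0.0352)/(6.11×10^-4) = 5.099×10^-10 F, so I_d = (5.099×10^-10)(1.502×10^5) = 7.66×10^-5 A.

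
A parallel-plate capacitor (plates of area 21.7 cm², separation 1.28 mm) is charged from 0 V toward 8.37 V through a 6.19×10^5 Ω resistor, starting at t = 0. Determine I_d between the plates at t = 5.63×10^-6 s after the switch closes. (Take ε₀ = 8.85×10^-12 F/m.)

7.37×10^-6 A

C = ε₀A/d = (8.85×10^-12)(2.17×10^-3)/(1.28×10^-3) = 1.500×10^-11 F and τ = RC = 9.285×10^-6 s. I_d in the gap equals the RC charging current.
I_d(t) = (V₀/R) e^(−t/τ) = 1.352×10^-5 · e^(−0.6064) = 7.37×10^-6 A.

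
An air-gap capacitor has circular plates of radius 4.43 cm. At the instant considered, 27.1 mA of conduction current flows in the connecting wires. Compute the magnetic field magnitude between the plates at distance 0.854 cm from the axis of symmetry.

2.36×10^-8 T

Between the plates the displacement current equals the wire current: I_d = 27.1 mA = 0.0271 A.
For r < R the Ampère–Maxwell law gives B(2πr) = μ₀ I_d (r²/R²), so B = μ₀ I_d r/(2πR²) = (4π×10^-7)(0.0271)(8.54×10^-3)/(2π·0.0443²) = 2.36×10^-8 T.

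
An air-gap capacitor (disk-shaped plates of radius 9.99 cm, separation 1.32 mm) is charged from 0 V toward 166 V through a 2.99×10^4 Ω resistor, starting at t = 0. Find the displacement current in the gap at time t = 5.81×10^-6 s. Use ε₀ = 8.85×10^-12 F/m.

2.20×10^-3 A

C = ε₀A/d = (8.85×10^-12)(0.03135)/(1.32×10^-3) = 2.102×10^-10 F, so τ = RC = 6.285×10^-6 s.
The conduction current is I(t) = (V₀/R) e^(−t/τ), and the displacement current between the plates equals it.
t/τ = 0.9244; I_d = (166/2.99×10^4) · e^(−0.9244) = (5.552×10^-3)(0.3968) = 2.20×10^-3 A.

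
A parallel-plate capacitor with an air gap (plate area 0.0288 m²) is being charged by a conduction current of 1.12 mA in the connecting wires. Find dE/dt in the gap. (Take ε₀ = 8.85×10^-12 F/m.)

4.39×10^9 V/(m·s)

The displacement current between the plates equals the conduction current, I_d = 1.12 mA.
Inverting I_d = ε₀ A dE/dt gives dE/dt = 1.12×10^-3 / (8.85×10^-12 · 0.0288) = 4.39×10^9 V/(m·s).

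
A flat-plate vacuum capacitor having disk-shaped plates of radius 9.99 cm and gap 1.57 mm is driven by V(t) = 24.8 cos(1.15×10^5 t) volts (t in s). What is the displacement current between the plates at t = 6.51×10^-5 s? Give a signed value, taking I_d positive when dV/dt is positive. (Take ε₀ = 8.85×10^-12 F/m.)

-4.70×10^-4 A

dV/dt = (24.8)(1.15×10^5)·−sin(7.4865) = -2.662×10^6 V/s.
I_d = C dV/dt with C = ε₀A/d = (8.85×10^-12)(0.03135)/(1.57×10^-3) = 1.767×10^-10 F, so I_d = (1.767×10^-10)(-2.662×10^6) = -4.70×10^-4 A.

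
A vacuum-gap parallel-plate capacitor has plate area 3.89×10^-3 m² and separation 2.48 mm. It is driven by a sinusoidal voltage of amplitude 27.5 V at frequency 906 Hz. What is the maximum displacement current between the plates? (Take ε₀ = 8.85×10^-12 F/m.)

C = ε₀A/d = (8.85×10^-12)(3.89×10^-3)/(2.48×10^-3) = 1.388×10^-11 F; ω = 2πf = 5693 rad/s.
I_d = C dV/dt, so |I_d|_max = C V₀ ω = (1.388×10^-11)(27.5)(5693) = 2.17×10^-6 A.

2.17×10^-6 A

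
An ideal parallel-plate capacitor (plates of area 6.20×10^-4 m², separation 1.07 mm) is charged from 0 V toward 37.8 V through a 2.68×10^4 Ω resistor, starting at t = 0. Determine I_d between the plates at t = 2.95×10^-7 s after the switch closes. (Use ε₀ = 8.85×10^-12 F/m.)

C = ε₀A/d = (8.85×10^-12)(6.20×10^-4)/(1.07×10^-3) = 5.128×10^-12 F and τ = RC = 1.374×10^-7 s. I_d in the gap equals the RC charging current.
I_d(t) = (V₀/R) e^(−t/τ) = 1.410×10^-3 · e^(−2.147) = 1.65×10^-4 A.

1.65×10^-4 A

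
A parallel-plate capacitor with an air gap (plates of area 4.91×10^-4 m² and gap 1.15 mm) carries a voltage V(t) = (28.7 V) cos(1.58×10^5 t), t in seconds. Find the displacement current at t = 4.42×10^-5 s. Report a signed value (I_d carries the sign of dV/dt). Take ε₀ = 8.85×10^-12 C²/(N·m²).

dV/dt = (28.7)(1.58×10^5)·−sin(6.9836) = -2.923×10^6 V/s.
I_d = C dV/dt with C = ε₀A/d = (8.85×10^-12)(4.91×10^-4)/(1.15×10^-3) = 3.779×10^-12 F, so I_d = (3.779×10^-12)(-2.923×10^6) = -1.10×10^-5 A.

-1.10×10^-5 A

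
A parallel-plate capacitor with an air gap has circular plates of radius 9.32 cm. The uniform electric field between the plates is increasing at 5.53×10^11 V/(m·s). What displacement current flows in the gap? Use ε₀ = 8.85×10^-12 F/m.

I_d = ε₀ A (dE/dt) = (8.85×10^-12)(0.02729 m²)(5.53×10^11) = 0.134 A.

0.134 A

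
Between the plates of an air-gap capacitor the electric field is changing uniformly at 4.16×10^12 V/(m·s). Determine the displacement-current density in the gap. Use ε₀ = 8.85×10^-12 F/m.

J_d = ε₀ dE/dt = (8.85×10^-12)(4.16×10^12) = 36.8 A/m².

36.8 A/m²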